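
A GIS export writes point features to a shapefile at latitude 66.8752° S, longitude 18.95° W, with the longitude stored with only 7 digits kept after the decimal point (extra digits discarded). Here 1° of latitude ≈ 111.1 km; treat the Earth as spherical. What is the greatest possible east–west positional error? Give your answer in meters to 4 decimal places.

0.0044 meters

Truncating at 7 decimal places can drop up to a full unit in the last place, so the longitude may be off by as much as 1e-07°.
One degree of longitude at 66.8752° is 111100 × cos 66.8752° ≈ 111100 × 0.3927 = 43632.9 m.
So at most 1e-07° × 43632.9 ≈ 0.00436329 m east–west.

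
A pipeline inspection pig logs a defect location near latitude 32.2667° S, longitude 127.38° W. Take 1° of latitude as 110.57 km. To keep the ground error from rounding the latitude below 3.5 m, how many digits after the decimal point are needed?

One degree of latitude covers 110570 m.
Rounding to N decimal places gives at most 0.5 × 10⁻ᴺ degrees of error, i.e. 0.5 × 10⁻ᴺ × 110570 m.
Need 0.5 × 110570 × 10⁻ᴺ ≤ 3.5 → 10⁻ᴺ ≤ 6.331e-05, so N ≥ 4.20.
At 4 places the error can reach 5.53 m, but 5 places keeps it to 0.553 m.

5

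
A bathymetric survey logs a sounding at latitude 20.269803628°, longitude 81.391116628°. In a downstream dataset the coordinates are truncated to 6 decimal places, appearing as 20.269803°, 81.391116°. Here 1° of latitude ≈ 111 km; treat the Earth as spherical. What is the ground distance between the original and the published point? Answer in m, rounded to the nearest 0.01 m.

Δlat = 20.269803628 − 20.269803 = +0.000000628°; Δlon = 81.391116628 − 81.391116 = +0.000000628°.
North–south shift: 0.000000628 × 111000 = 0.069708 m.
East–west at this latitude: 0.000000628° × 111000 × cos 20.2698° ≈ 0.000000628 × 104126 = 0.0653911 m.
Distance: √(0.069708² + 0.0653911²) ≈ 0.0955782 m.

0.10 m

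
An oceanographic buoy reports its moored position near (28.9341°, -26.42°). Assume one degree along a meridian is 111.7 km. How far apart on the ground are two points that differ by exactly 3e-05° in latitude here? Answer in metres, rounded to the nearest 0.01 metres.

Along a meridian 3e-05° is 3e-05 × 111700 = 3.351 m.

3.35 metres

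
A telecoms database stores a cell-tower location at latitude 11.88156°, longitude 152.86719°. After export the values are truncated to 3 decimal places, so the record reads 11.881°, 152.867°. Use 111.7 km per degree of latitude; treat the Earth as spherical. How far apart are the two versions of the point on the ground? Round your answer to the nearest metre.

The latitude changed by +0.00056° and the longitude by +0.00019°.
North–south shift: 0.00056 × 111700 = 62.552 m.
East–west at this latitude: 0.00019° × 111700 × cos 11.881° ≈ 0.00019 × 109307 = 20.7683 m.
Combined displacement = (62.552² + 20.7683²)^½ ≈ 65.9096 m.

66 metres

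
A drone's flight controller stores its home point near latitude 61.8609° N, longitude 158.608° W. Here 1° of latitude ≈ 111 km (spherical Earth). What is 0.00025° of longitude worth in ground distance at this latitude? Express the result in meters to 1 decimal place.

13.1 meters

At 61.8609° a degree of longitude is 111000 × cos 61.8609° ≈ 52349.1 m, so 0.00025° corresponds to 13.0873 m.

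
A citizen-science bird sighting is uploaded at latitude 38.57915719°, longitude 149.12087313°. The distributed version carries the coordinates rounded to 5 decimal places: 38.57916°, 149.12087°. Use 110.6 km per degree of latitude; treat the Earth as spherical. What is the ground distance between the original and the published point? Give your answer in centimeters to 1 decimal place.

Δlat = 38.57915719 − 38.57916 = -0.00000281°; Δlon = 149.12087313 − 149.12087 = +0.00000313°.
North–south shift: -0.00000281 × 110600 = -0.310786 m.
E–W at 38.5792°: 0.00000313° × 110600 × cos 38.5792° = 0.00000313 × 110600 × 0.7817 ≈ 0.270624 m.
Hypotenuse of the two orthogonal shifts: √(0.310786² + 0.270624²) = 0.412098 m.
That is 0.412098 m = 41.21 cm.

41.2 centimeters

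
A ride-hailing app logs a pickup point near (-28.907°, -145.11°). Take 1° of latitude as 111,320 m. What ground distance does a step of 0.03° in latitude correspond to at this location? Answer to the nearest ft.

0.03° × 111320 m/° = 3339.6 m.
Converting: 3339.6 m × 3.2808 ft/m ≈ 10957 ft.

10957 ft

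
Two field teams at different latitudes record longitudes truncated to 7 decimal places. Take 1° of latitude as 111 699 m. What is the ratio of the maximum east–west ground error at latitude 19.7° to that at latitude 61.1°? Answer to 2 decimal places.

1.95

Truncating at 7 decimal places can drop up to a full unit in the last place, so the longitude may be off by as much as 1e-07°.
At 19.7°: 1e-07° × 111699 × cos 19.7° = 1e-07 × 111699 × 0.9415 ≈ 0.010516 m.
Error at 61.1° = 1e-07° × 111699 × cos 61.1° ≈ 0.01117 × 0.4833 = 0.0053982 m.
The ratio reduces to cos 19.7° / cos 61.1° = 0.9415/0.4833 ≈ 1.9481.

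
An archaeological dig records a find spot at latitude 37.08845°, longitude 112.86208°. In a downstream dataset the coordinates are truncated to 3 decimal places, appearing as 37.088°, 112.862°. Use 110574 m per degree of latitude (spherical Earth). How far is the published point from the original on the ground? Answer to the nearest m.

50 m

The latitude changed by +0.00045° and the longitude by +0.00008°.
N–S: 0.00045° × 110574 m/° = 49.7583 m.
E–W at 37.088°: 0.00008° × 110574 × cos 37.088° = 0.00008 × 110574 × 0.7977 ≈ 7.05648 m.
Hypotenuse of the two orthogonal shifts: √(49.7583² + 7.05648²) = 50.2562 m.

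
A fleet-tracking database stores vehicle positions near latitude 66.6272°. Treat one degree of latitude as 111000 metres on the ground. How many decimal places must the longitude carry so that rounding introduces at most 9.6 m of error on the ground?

At 66.6272° one degree of longitude covers 111000 × cos 66.6272° ≈ 111000 × 0.3967 ≈ 44035 m.
Rounding to N decimal places gives at most 0.5 × 10⁻ᴺ degrees of error, i.e. 0.5 × 10⁻ᴺ × 44035 m.
Setting 22017.5 × 10⁻ᴺ ≤ 9.6 gives 10ᴺ ≥ 2293, i.e. N ≥ 3.36.
At 3 places the error can reach 22 m, but 4 places keeps it to 2.2 m.

4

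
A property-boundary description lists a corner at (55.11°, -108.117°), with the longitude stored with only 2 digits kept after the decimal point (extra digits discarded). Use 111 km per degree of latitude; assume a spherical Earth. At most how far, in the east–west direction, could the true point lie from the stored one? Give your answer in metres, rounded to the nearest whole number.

635 metres

Truncating at 2 decimal places can drop up to a full unit in the last place, so the longitude may be off by as much as 0.01°.
One degree of longitude at 55.11° is 111000 × cos 55.11° ≈ 111000 × 0.5720 = 63492.3 m.
East–west error: 0.01° × 63492.3 m/° ≈ 634.923 m.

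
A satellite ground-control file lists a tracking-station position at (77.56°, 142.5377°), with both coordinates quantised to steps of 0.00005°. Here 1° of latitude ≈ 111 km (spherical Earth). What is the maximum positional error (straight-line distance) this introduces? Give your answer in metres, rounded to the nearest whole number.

3 metres

With a 0.00005° grid the true value lies within half a step, ±0.00005°/2 = ±2.5e-05°, of the stored one.
North–south component: 2.5e-05° × 111000 = 2.775 m.
Longitude error → 2.5e-05 × 111000 × cos 77.56° = 2.5e-05 × 111000 × 0.2154 ≈ 0.597783 m.
Worst case both components are at the extreme and orthogonal: √(2.775² + 0.597783²) ≈ 2.83866 m.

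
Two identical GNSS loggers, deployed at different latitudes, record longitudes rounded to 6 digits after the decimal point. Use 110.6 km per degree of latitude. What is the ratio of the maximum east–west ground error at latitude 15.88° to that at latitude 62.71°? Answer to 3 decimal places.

2.098

Rounding to 6 decimal places leaves the longitude within ±5e-07° of the true value.
Error at 15.88° = 5e-07° × 110600 × cos 15.88° ≈ 0.0553 × 0.9618 = 0.05319 m.
At 62.71°: 5e-07° × 110600 × cos 62.71° = 5e-07 × 110600 × 0.4585 ≈ 0.025355 m.
The ratio reduces to cos 15.88° / cos 62.71° = 0.9618/0.4585 ≈ 2.0978.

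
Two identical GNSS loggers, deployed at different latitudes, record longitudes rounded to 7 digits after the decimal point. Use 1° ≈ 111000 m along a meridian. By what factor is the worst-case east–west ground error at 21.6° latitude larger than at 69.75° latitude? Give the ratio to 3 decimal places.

2.686

Rounding to 7 decimal places leaves the longitude within ±5e-08° of the true value.
Error at 21.6° = 5e-08° × 111000 × cos 21.6° ≈ 0.00555 × 0.9298 = 0.0051603 m.
Error at 69.75° = 5e-08° × 111000 × cos 69.75° ≈ 0.00555 × 0.3461 = 0.0019209 m.
The ratio reduces to cos 21.6° / cos 69.75° = 0.9298/0.3461 ≈ 2.6863.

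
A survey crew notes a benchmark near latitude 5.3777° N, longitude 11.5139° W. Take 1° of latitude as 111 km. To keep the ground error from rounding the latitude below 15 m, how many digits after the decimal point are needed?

4

One degree of latitude covers 111000 m.
Rounding to N decimal places gives at most 0.5 × 10⁻ᴺ degrees of error, i.e. 0.5 × 10⁻ᴺ × 111000 m.
Setting 55500 × 10⁻ᴺ ≤ 15 gives 10ᴺ ≥ 3700, i.e. N ≥ 3.57.
So 4 decimal places suffice (5.55 m); 3 would allow up to 55.5 m.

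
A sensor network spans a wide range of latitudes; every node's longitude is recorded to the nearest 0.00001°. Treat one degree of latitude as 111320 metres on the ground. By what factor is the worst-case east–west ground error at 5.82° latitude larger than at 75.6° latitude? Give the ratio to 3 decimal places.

Rounding to 5 decimal places leaves the longitude within ±5e-06° of the true value.
Error at 5.82° = 5e-06° × 111320 × cos 5.82° ≈ 0.5566 × 0.9948 = 0.55373 m.
At 75.6°: 5e-06° × 111320 × cos 75.6° = 5e-06 × 111320 × 0.2487 ≈ 0.13842 m.
Ratio: 0.55373 / 0.13842 = cos 5.82° / cos 75.6° ≈ 4.0003.

4.000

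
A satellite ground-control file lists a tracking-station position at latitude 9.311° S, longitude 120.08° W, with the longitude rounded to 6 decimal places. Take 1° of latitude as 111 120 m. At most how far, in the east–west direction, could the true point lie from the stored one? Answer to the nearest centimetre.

Rounding to 6 decimal places leaves the longitude within ±5e-07° of the true value.
At latitude 9.311° a degree of longitude spans 111120 m × cos 9.311° = 111120 × 0.9868 ≈ 109656 m.
So at most 5e-07° × 109656 ≈ 0.054828 m east–west.
That is 0.054828 m = 5.4828 cm.

5 centimetres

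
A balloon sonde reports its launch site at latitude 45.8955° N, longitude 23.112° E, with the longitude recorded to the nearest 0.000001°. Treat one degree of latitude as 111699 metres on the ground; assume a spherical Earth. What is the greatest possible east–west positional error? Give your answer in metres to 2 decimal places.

0.04 metres

Rounding to 6 decimal places leaves the longitude within ±5e-07° of the true value.
One degree of longitude at 45.8955° is 111699 × cos 45.8955° ≈ 111699 × 0.6960 = 77739.1 m.
So at most 5e-07° × 77739.1 ≈ 0.0388695 m east–west.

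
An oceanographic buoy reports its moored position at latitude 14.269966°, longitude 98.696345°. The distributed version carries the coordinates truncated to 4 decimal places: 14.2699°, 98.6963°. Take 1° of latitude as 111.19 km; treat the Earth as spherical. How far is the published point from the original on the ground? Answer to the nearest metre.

9 metres

The latitude changed by +0.000066° and the longitude by +0.000045°.
North–south shift: 0.000066 × 111190 = 7.33854 m.
East–west at this latitude: 0.000045° × 111190 × cos 14.2699° ≈ 0.000045 × 107759 = 4.84917 m.
Combined displacement = (7.33854² + 4.84917²)^½ ≈ 8.79594 m.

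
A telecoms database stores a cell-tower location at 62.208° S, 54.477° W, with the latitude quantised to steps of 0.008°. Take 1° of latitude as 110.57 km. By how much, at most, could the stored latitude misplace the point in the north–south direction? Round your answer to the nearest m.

With a 0.008° grid the true value lies within half a step, ±0.008°/2 = ±0.004°, of the stored one.
North–south distance: 0.004° × 110570 m/° = 442.28 m.

442 m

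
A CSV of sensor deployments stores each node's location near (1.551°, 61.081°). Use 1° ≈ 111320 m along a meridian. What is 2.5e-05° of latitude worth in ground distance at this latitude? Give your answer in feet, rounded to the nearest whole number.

9 feet

2.5e-05° × 111320 m/° = 2.783 m.
Converting: 2.783 m × 3.2808 ft/m ≈ 9.1306 ft.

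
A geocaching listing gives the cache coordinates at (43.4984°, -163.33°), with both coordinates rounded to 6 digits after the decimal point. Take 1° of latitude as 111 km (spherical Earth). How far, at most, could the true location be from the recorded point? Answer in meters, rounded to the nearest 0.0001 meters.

0.0686 meters

Rounding to 6 decimal places leaves each coordinate within ±5e-07° of the true value.
Latitude error → 5e-07 × 111000 = 0.0555 m along the meridian.
East–west component at 43.4984°: 5e-07° × 111000 × cos 43.4984° ≈ 5e-07 × 80518.7 ≈ 0.0402593 m.
Combining orthogonally: (0.0555² + 0.0402593²)^½ ≈ 0.0685643 m.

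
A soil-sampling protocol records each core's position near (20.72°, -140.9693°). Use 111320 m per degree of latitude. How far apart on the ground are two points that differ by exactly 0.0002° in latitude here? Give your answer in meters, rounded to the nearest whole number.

Along a meridian 0.0002° is 0.0002 × 111320 = 22.264 m.

22 meters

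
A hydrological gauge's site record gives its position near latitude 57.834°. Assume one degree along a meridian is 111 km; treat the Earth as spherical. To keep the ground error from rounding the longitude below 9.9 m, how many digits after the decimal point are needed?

At 57.834° one degree of longitude covers 111000 × cos 57.834° ≈ 111000 × 0.5324 ≈ 59093.5 m.
With N decimal places the half-ulp bound is 0.5·10⁻ᴺ°, or 0.5·10⁻ᴺ × 59093.5 m on the ground.
Need 0.5 × 59093.5 × 10⁻ᴺ ≤ 9.9 → 10⁻ᴺ ≤ 3.351e-04, so N ≥ 3.47.
So 4 decimal places suffice (2.95 m); 3 would allow up to 29.5 m.

4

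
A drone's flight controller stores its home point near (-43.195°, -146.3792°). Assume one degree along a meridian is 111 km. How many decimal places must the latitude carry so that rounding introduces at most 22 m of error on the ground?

One degree of latitude covers 111000 m.
With N decimal places the half-ulp bound is 0.5·10⁻ᴺ°, or 0.5·10⁻ᴺ × 111000 m on the ground.
Setting 55500 × 10⁻ᴺ ≤ 22 gives 10ᴺ ≥ 2523, i.e. N ≥ 3.40.
So 4 decimal places suffice (5.55 m); 3 would allow up to 55.5 m.

4 decimal places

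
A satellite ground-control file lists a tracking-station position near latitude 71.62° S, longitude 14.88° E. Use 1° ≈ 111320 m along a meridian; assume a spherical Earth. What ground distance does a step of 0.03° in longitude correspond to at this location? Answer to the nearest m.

1053 m

At 71.62° a degree of longitude is 111320 × cos 71.62° ≈ 35101.2 m, so 0.03° corresponds to 1053.04 m.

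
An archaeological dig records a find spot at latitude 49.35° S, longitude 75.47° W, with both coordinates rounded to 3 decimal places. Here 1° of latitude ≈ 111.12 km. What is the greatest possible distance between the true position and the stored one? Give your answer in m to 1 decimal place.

Rounding to 3 decimal places leaves each coordinate within ±0.0005° of the true value.
N–S: 0.0005° × 111120 m/° = 55.56 m.
Longitude error → 0.0005 × 111120 × cos 49.35° = 0.0005 × 111120 × 0.6514 ≈ 36.1938 m.
Combining orthogonally: (55.56² + 36.1938²)^½ ≈ 66.3092 m.

66.3 m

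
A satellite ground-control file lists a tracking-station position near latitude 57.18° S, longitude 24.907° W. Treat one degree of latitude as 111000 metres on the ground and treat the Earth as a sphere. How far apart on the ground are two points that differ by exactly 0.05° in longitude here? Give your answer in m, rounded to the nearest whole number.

3008 m

One degree of longitude here spans 111000 × cos 57.18° = 111000 × 0.5420 ≈ 60162.2 m; 0.05° of that is 3008.11 m.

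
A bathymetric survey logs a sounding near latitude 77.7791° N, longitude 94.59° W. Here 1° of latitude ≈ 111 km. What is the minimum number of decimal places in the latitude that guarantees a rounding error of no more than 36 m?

4 decimal places

One degree of latitude covers 111000 m.
Rounding to N decimal places gives at most 0.5 × 10⁻ᴺ degrees of error, i.e. 0.5 × 10⁻ᴺ × 111000 m.
Setting 55500 × 10⁻ᴺ ≤ 36 gives 10ᴺ ≥ 1542, i.e. N ≥ 3.19.
So 4 decimal places suffice (5.55 m); 3 would allow up to 55.5 m.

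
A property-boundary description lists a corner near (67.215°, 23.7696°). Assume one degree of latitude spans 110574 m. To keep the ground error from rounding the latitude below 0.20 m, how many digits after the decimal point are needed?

One degree of latitude covers 110574 m.
N decimal places → at most half a unit in the last place, 0.5 × 10⁻ᴺ° = 110574/2 × 10⁻ᴺ m.
Need 0.5 × 110574 × 10⁻ᴺ ≤ 0.20 → 10⁻ᴺ ≤ 3.617e-06, so N ≥ 5.44.
At 5 places the error can reach 0.553 m, but 6 places keeps it to 0.0553 m.

6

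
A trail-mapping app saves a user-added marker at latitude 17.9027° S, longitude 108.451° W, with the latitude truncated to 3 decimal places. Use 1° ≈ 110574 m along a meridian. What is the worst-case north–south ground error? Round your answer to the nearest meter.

111 meters

Truncating at 3 decimal places can drop up to a full unit in the last place, so the latitude may be off by as much as 0.001°.
North–south distance: 0.001° × 110574 m/° = 110.574 m.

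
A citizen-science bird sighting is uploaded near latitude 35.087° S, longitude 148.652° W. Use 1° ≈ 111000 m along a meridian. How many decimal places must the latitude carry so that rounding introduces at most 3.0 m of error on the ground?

One degree of latitude covers 111000 m.
With N decimal places the half-ulp bound is 0.5·10⁻ᴺ°, or 0.5·10⁻ᴺ × 111000 m on the ground.
Need 0.5 × 111000 × 10⁻ᴺ ≤ 3.0 → 10⁻ᴺ ≤ 5.405e-05, so N ≥ 4.27.
N = 4 would give 5.55 m (too coarse); N = 5 gives 0.555 m ≤ 3.0 m.

5 decimal places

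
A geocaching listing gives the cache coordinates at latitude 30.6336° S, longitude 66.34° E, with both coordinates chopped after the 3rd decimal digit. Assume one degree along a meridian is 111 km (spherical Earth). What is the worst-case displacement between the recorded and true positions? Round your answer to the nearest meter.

Truncating at 3 decimal places can drop up to a full unit in the last place, so each coordinate may be off by as much as 0.001°.
North–south component: 0.001° × 111000 = 111 m.
East–west component at 30.6336°: 0.001° × 111000 × cos 30.6336° ≈ 0.001 × 95509.2 ≈ 95.5092 m.
Worst case both components are at the extreme and orthogonal: √(111² + 95.5092²) ≈ 146.434 m.

146 meters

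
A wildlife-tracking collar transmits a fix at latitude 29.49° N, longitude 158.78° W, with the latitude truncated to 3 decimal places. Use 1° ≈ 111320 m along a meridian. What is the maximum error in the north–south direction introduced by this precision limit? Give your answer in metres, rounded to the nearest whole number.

111 metres

Truncating at 3 decimal places can drop up to a full unit in the last place, so the latitude may be off by as much as 0.001°.
Along the meridian that is 0.001° × 111320 m/° = 111.32 m.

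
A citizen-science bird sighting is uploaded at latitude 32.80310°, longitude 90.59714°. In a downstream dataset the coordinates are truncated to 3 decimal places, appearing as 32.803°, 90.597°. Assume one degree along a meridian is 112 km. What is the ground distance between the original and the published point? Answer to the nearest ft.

57 ft

Δlat = 32.80310 − 32.803 = +0.00010°; Δlon = 90.59714 − 90.597 = +0.00014°.
North–south shift: 0.00010 × 112000 = 11.2 m.
E–W at 32.803°: 0.00014° × 112000 × cos 32.803° = 0.00014 × 112000 × 0.8405 ≈ 13.1796 m.
Combined displacement = (11.2² + 13.1796²)^½ ≈ 17.2957 m.
Converting: 17.2957 m × 3.2808 ft/m ≈ 56.745 ft.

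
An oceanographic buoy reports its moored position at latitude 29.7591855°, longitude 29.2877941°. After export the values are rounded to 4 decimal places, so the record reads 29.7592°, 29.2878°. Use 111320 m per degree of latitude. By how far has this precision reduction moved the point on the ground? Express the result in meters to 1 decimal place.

1.7 meters

Δlat = 29.7591855 − 29.7592 = -0.0000145°; Δlon = 29.2877941 − 29.2878 = -0.0000059°.
N–S: -0.0000145° × 111320 m/° = -1.61414 m.
E–W at 29.7592°: -0.0000059° × 111320 × cos 29.7592° = -0.0000059 × 111320 × 0.8681 ≈ -0.57017 m.
Hypotenuse of the two orthogonal shifts: √(1.61414² + 0.57017²) = 1.71188 m.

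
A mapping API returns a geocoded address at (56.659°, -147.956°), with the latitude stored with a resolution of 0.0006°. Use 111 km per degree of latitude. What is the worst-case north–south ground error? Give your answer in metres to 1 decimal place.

With a 0.0006° grid the true value lies within half a step, ±0.0006°/2 = ±0.0003°, of the stored one.
Along the meridian that is 0.0003° × 111000 m/° = 33.3 m.

33.3 metres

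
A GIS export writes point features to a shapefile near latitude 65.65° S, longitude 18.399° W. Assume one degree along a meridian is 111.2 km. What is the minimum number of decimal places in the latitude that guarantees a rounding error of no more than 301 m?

3 decimal places

One degree of latitude covers 111200 m.
With N decimal places the half-ulp bound is 0.5·10⁻ᴺ°, or 0.5·10⁻ᴺ × 111200 m on the ground.
Need 0.5 × 111200 × 10⁻ᴺ ≤ 301 → 10⁻ᴺ ≤ 5.414e-03, so N ≥ 2.27.
So 3 decimal places suffice (55.6 m); 2 would allow up to 556 m.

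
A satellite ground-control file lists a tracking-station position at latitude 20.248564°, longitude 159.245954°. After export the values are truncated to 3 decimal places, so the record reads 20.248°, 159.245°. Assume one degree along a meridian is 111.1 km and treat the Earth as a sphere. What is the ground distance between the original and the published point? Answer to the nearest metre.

Δlat = 20.248564 − 20.248 = +0.000564°; Δlon = 159.245954 − 159.245 = +0.000954°.
N–S: 0.000564° × 111100 m/° = 62.6604 m.
E–W at 20.248°: 0.000954° × 111100 × cos 20.248° = 0.000954 × 111100 × 0.9382 ≈ 99.4396 m.
Combined displacement = (62.6604² + 99.4396²)^½ ≈ 117.535 m.

118 metres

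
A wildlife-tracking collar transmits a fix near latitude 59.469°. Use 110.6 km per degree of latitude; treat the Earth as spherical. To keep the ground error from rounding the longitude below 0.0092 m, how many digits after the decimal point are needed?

7 decimal places

At 59.469° one degree of longitude covers 110600 × cos 59.469° ≈ 110600 × 0.5080 ≈ 56185.3 m.
With N decimal places the half-ulp bound is 0.5·10⁻ᴺ°, or 0.5·10⁻ᴺ × 56185.3 m on the ground.
Setting 28092.6 × 10⁻ᴺ ≤ 0.0092 gives 10ᴺ ≥ 3.054e+06, i.e. N ≥ 6.48.
So 7 decimal places suffice (0.00281 m); 6 would allow up to 0.0281 m.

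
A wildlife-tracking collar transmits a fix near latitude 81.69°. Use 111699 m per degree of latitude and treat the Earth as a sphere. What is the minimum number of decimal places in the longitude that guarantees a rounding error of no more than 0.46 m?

At 81.69° one degree of longitude covers 111699 × cos 81.69° ≈ 111699 × 0.1445 ≈ 16143.7 m.
With N decimal places the half-ulp bound is 0.5·10⁻ᴺ°, or 0.5·10⁻ᴺ × 16143.7 m on the ground.
Setting 8071.87 × 10⁻ᴺ ≤ 0.46 gives 10ᴺ ≥ 1.755e+04, i.e. N ≥ 4.24.
So 5 decimal places suffice (0.0807 m); 4 would allow up to 0.807 m.

5 decimal places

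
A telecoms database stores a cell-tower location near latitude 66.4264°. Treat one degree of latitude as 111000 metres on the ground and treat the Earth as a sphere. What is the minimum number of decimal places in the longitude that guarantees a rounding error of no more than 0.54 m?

5

At 66.4264° one degree of longitude covers 111000 × cos 66.4264° ≈ 111000 × 0.3999 ≈ 44391.9 m.
N decimal places → at most half a unit in the last place, 0.5 × 10⁻ᴺ° = 44391.9/2 × 10⁻ᴺ m.
Setting 22195.9 × 10⁻ᴺ ≤ 0.54 gives 10ᴺ ≥ 4.11e+04, i.e. N ≥ 4.61.
So 5 decimal places suffice (0.222 m); 4 would allow up to 2.22 m.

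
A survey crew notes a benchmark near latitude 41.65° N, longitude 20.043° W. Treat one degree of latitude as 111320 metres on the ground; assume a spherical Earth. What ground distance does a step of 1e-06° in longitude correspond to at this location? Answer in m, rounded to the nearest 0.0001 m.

At 41.65° a degree of longitude is 111320 × cos 41.65° ≈ 83180.4 m, so 1e-06° corresponds to 0.0831804 m.

0.0832 m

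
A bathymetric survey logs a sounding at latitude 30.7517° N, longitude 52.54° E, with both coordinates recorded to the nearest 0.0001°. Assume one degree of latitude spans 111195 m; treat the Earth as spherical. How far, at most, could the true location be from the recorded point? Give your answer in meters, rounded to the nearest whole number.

7 meters

Rounding to 4 decimal places leaves each coordinate within ±5e-05° of the true value.
North–south component: 5e-05° × 111195 = 5.55975 m.
Longitude error → 5e-05 × 111195 × cos 30.7517° = 5e-05 × 111195 × 0.8594 ≈ 4.778 m.
Combining orthogonally: (5.55975² + 4.778²)^½ ≈ 7.33076 m.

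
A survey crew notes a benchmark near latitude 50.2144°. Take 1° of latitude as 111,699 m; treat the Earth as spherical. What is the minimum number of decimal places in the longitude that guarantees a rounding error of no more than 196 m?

3 decimal places

At 50.2144° one degree of longitude covers 111699 × cos 50.2144° ≈ 111699 × 0.6399 ≈ 71478 m.
N decimal places → at most half a unit in the last place, 0.5 × 10⁻ᴺ° = 71478/2 × 10⁻ᴺ m.
Setting 35739 × 10⁻ᴺ ≤ 196 gives 10ᴺ ≥ 182.3, i.e. N ≥ 2.26.
So 3 decimal places suffice (35.7 m); 2 would allow up to 357 m.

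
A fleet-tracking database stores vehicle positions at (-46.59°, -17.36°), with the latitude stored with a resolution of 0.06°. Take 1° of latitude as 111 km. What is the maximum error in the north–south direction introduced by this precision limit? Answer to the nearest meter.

3330 meters

With a 0.06° grid the true value lies within half a step, ±0.06°/2 = ±0.03°, of the stored one.
Along the meridian that is 0.03° × 111000 m/° = 3330 m.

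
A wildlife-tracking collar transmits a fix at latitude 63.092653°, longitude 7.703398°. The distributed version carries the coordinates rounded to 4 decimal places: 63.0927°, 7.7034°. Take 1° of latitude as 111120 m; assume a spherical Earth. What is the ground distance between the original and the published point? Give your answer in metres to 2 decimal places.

5.22 metres

The latitude changed by -0.000047° and the longitude by -0.000002°.
N–S: -0.000047° × 111120 m/° = -5.22264 m.
East–west at this latitude: -0.000002° × 111120 × cos 63.0927° ≈ -0.000002 × 50287.2 = -0.100574 m.
Hypotenuse of the two orthogonal shifts: √(5.22264² + 0.100574²) = 5.22361 m.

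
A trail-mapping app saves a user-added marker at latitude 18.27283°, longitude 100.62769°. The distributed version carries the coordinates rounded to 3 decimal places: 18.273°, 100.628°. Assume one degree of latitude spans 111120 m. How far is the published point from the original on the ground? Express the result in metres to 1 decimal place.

37.8 metres

Δlat = 18.27283 − 18.273 = -0.00017°; Δlon = 100.62769 − 100.628 = -0.00031°.
North–south shift: -0.00017 × 111120 = -18.8904 m.
E–W at 18.273°: -0.00031° × 111120 × cos 18.273° = -0.00031 × 111120 × 0.9496 ≈ -32.7101 m.
Hypotenuse of the two orthogonal shifts: √(18.8904² + 32.7101²) = 37.773 m.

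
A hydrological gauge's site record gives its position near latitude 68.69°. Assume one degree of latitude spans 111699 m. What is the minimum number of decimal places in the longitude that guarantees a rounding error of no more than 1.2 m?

At 68.69° one degree of longitude covers 111699 × cos 68.69° ≈ 111699 × 0.3634 ≈ 40593 m.
Rounding to N decimal places gives at most 0.5 × 10⁻ᴺ degrees of error, i.e. 0.5 × 10⁻ᴺ × 40593 m.
Setting 20296.5 × 10⁻ᴺ ≤ 1.2 gives 10ᴺ ≥ 1.691e+04, i.e. N ≥ 4.23.
N = 4 would give 2.03 m (too coarse); N = 5 gives 0.203 m ≤ 1.2 m.

5 decimal places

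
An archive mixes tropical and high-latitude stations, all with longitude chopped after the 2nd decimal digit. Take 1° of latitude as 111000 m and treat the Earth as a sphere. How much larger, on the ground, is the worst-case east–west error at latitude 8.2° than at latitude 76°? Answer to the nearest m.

Truncating at 2 decimal places can drop up to a full unit in the last place, so the longitude may be off by as much as 0.01°.
At 8.2°: 0.01° × 111000 × cos 8.2° = 0.01 × 111000 × 0.9898 ≈ 1098.7 m.
At 76°: 0.01° × 111000 × cos 76° = 0.01 × 111000 × 0.2419 ≈ 268.53 m.
So the lower-latitude error exceeds the higher by 1098.7 − 268.53 = 830.12 m.

830 m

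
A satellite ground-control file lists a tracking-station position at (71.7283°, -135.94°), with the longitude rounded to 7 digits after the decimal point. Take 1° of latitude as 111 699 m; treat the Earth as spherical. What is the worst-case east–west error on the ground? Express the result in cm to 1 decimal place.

0.2 cm

Rounding to 7 decimal places leaves the longitude within ±5e-08° of the true value.
Parallels shrink by cos φ, so at 71.7283° a degree of longitude is 111699 × 0.3135 ≈ 35020.3 m.
So at most 5e-08° × 35020.3 ≈ 0.00175101 m east–west.
That is 0.00175101 m = 0.1751 cm.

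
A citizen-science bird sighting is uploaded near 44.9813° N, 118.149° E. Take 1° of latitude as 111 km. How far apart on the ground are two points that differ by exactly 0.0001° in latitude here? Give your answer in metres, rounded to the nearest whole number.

11 metres

0.0001° × 111000 m/° = 11.1 m.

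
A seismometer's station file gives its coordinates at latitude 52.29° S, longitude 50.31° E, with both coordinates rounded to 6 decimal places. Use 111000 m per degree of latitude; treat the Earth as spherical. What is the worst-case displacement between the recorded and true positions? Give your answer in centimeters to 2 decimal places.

Rounding to 6 decimal places leaves each coordinate within ±5e-07° of the true value.
N–S: 5e-07° × 111000 m/° = 0.0555 m.
E–W at 52.29°: 5e-07° × 111000 × cos 52.29° = 5e-07 × 111000 × 0.6117 ≈ 0.0339474 m.
The two errors are perpendicular, so the maximum displacement is √(0.0555² + 0.0339474²) ≈ 0.065059 m.
That is 0.065059 m = 6.5059 cm.

6.51 centimeters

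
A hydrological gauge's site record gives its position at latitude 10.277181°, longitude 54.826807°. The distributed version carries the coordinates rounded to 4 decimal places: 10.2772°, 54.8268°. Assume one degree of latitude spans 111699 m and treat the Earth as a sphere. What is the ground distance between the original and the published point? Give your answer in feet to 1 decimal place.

Δlat = 10.277181 − 10.2772 = -0.000019°; Δlon = 54.826807 − 54.8268 = +0.000007°.
N–S: -0.000019° × 111699 m/° = -2.12228 m.
East–west at this latitude: 0.000007° × 111699 × cos 10.2772° ≈ 0.000007 × 109907 = 0.769348 m.
Combined displacement = (2.12228² + 0.769348²)^½ ≈ 2.25743 m.
Converting: 2.25743 m × 3.2808 ft/m ≈ 7.4063 ft.

7.4 feet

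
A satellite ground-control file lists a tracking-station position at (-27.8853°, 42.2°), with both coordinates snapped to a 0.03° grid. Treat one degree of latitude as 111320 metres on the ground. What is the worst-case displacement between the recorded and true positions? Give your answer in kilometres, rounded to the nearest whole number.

2 kilometres

With a 0.03° grid the true value lies within half a step, ±0.03°/2 = ±0.015°, of the stored one.
Latitude error → 0.015 × 111320 = 1669.8 m along the meridian.
East–west component at 27.8853°: 0.015° × 111320 × cos 27.8853° ≈ 0.015 × 98394.2 ≈ 1475.91 m.
Worst case both components are at the extreme and orthogonal: √(1669.8² + 1475.91²) ≈ 2228.58 m.
That is 2228.58 m = 2.2286 km.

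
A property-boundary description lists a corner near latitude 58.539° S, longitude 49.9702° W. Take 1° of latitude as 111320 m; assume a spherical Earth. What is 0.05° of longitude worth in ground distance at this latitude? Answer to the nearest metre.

At 58.539° a degree of longitude is 111320 × cos 58.539° ≈ 58099.9 m, so 0.05° corresponds to 2905 m.

2905 metres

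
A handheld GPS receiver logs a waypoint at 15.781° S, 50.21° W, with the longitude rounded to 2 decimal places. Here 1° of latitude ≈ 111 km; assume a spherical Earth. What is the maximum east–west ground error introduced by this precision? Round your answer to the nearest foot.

Rounding to 2 decimal places leaves the longitude within ±0.005° of the true value.
One degree of longitude at 15.781° is 111000 × cos 15.781° ≈ 111000 × 0.9623 = 106816 m.
Maximum E–W displacement: 0.005 × 106816 = 534.081 m.
In feet: 534.081 m ÷ 0.3048 ≈ 1752.2 ft.

1752 feet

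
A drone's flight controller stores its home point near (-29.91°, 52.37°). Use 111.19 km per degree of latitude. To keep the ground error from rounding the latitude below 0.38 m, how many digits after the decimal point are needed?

One degree of latitude covers 111190 m.
With N decimal places the half-ulp bound is 0.5·10⁻ᴺ°, or 0.5·10⁻ᴺ × 111190 m on the ground.
Need 0.5 × 111190 × 10⁻ᴺ ≤ 0.38 → 10⁻ᴺ ≤ 6.835e-06, so N ≥ 5.17.
N = 5 would give 0.556 m (too coarse); N = 6 gives 0.0556 m ≤ 0.38 m.

6 decimal places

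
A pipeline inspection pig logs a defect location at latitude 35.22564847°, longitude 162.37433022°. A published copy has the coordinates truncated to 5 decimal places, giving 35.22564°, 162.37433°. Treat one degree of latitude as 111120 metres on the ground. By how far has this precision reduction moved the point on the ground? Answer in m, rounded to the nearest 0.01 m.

The latitude changed by +0.00000847° and the longitude by +0.00000022°.
N–S: 0.00000847° × 111120 m/° = 0.941186 m.
East–west at this latitude: 0.00000022° × 111120 × cos 35.2256° ≈ 0.00000022 × 90772.5 = 0.0199699 m.
Distance: √(0.941186² + 0.0199699²) ≈ 0.941398 m.

0.94 m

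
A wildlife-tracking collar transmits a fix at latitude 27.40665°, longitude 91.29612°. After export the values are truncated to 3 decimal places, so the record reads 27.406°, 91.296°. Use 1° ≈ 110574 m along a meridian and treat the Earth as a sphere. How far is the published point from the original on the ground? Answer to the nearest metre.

Δlat = 27.40665 − 27.406 = +0.00065°; Δlon = 91.29612 − 91.296 = +0.00012°.
North–south shift: 0.00065 × 110574 = 71.8731 m.
E–W at 27.406°: 0.00012° × 110574 × cos 27.406° = 0.00012 × 110574 × 0.8878 ≈ 11.7797 m.
Combined displacement = (71.8731² + 11.7797²)^½ ≈ 72.832 m.

73 metres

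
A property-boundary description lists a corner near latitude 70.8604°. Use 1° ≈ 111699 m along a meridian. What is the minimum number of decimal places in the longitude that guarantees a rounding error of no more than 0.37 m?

At 70.8604° one degree of longitude covers 111699 × cos 70.8604° ≈ 111699 × 0.3279 ≈ 36622.9 m.
With N decimal places the half-ulp bound is 0.5·10⁻ᴺ°, or 0.5·10⁻ᴺ × 36622.9 m on the ground.
Setting 18311.4 × 10⁻ᴺ ≤ 0.37 gives 10ᴺ ≥ 4.949e+04, i.e. N ≥ 4.69.
So 5 decimal places suffice (0.183 m); 4 would allow up to 1.83 m.

5 decimal places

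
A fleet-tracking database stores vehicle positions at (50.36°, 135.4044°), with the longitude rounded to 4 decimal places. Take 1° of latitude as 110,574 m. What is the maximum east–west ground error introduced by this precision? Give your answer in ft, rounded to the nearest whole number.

Rounding to 4 decimal places leaves the longitude within ±5e-05° of the true value.
At latitude 50.36° a degree of longitude spans 110574 m × cos 50.36° = 110574 × 0.6380 ≈ 70542 m.
Maximum E–W displacement: 5e-05 × 70542 = 3.5271 m.
In feet: 3.5271 m ÷ 0.3048 ≈ 11.572 ft.

12 ft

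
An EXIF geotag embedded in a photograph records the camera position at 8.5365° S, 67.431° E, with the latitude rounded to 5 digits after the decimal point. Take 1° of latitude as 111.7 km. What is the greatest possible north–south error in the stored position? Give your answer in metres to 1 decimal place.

Rounding to 5 decimal places leaves the latitude within ±5e-06° of the true value.
So the N–S error is at most 5e-06 × 111700 = 0.5585 m.

0.6 metres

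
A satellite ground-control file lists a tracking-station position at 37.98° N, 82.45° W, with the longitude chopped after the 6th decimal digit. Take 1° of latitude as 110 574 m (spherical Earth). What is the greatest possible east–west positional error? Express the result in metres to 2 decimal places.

Truncating at 6 decimal places can drop up to a full unit in the last place, so the longitude may be off by as much as 1e-06°.
Parallels shrink by cos φ, so at 37.98° a degree of longitude is 110574 × 0.7882 ≈ 87157.3 m.
So at most 1e-06° × 87157.3 ≈ 0.0871573 m east–west.

0.09 metres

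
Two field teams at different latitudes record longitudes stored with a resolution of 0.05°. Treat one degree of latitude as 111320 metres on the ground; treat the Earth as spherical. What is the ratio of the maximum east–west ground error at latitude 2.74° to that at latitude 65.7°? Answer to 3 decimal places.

With a 0.05° grid the true value lies within half a step, ±0.05°/2 = ±0.025°, of the stored one.
At 2.74°: 0.025° × 111320 × cos 2.74° = 0.025 × 111320 × 0.9989 ≈ 2779.8 m.
At 65.7°: 0.025° × 111320 × cos 65.7° = 0.025 × 111320 × 0.4115 ≈ 1145.2 m.
The ratio reduces to cos 2.74° / cos 65.7° = 0.9989/0.4115 ≈ 2.4273.

2.427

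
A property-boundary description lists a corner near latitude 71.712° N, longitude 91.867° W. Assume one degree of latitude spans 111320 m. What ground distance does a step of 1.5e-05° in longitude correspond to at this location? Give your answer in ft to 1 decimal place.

1.7 ft

One degree of longitude here spans 111320 × cos 71.712° = 111320 × 0.3138 ≈ 34931.5 m; 1.5e-05° of that is 0.523973 m.
In feet: 0.523973 m ÷ 0.3048 ≈ 1.7191 ft.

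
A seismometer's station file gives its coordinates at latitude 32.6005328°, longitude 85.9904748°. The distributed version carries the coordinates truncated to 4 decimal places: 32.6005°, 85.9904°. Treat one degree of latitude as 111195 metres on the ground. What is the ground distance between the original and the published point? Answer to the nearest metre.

8 metres

The latitude changed by +0.0000328° and the longitude by +0.0000748°.
N–S: 0.0000328° × 111195 m/° = 3.6472 m.
East–west at this latitude: 0.0000748° × 111195 × cos 32.6005° ≈ 0.0000748 × 93676 = 7.00696 m.
Distance: √(3.6472² + 7.00696²) ≈ 7.89934 m.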